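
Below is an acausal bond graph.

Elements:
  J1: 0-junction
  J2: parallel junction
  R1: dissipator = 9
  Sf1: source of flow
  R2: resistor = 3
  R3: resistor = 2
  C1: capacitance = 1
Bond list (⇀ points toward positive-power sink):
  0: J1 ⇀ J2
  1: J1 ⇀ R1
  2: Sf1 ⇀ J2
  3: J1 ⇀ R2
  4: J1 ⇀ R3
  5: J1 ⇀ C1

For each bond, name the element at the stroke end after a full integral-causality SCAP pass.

β2 stroke at Sf1  (Sf1 (Sf) sets flow on bond)
β0 stroke at J2  (J2 needs exactly one e-in)
β5 stroke at J1  (C1 outputs effort q/C1)
β1 stroke at R1  (common-e at J1 fixed by 5)
β3 stroke at R2  (0-jn J1 has e-setter on 5)
β4 stroke at R3  (J1 effort already set via bond 5)

β0 stroke at J2
β1 stroke at R1
β2 stroke at Sf1
β3 stroke at R2
β4 stroke at R3
β5 stroke at J1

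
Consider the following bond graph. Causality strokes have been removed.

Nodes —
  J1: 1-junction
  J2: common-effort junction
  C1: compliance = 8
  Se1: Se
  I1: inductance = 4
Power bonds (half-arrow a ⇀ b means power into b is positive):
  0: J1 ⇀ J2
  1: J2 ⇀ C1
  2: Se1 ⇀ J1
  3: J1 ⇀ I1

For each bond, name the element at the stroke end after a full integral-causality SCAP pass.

β2 |J1  (Se1 fixes effort; stroke away)
β1 |J2  (C1: C, integral causality)
β0 |J1  (common-e at J2 fixed by 1)
β3 |I1  (J1: last free bond brings flow in)

b0 stroke at J1
b1 stroke at J2
b2 stroke at J1
b3 stroke at I1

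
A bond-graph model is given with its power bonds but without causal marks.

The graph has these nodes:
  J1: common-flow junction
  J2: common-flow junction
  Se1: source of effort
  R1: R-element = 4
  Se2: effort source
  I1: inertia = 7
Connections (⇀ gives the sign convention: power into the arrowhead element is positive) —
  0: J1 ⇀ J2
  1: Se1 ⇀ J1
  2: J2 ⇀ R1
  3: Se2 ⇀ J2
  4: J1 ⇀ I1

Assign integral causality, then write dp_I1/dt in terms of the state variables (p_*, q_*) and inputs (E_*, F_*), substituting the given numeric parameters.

β1 stroke at J1  (source Se1 imposes e)
β3 stroke at J2  (Se2 (Se) sets effort on bond)
β4 stroke at I1  (I1 outputs flow p/I1)
β0 stroke at J1  (J1 flow already set via bond 4)
β2 stroke at J2  (common-f at J2 fixed by 0)

dp_I1/dt = E_Se1 + E_Se2 - 4*p_I1/7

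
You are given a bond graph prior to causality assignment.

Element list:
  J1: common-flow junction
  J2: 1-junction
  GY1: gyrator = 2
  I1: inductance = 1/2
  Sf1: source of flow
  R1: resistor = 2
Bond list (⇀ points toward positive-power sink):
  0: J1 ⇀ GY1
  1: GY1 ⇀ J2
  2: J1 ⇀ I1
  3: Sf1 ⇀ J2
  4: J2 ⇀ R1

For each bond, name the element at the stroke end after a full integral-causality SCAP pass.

bond 3 stroke→Sf1  (Sf1: flow source, stroke at near end)
bond 1 stroke→J2  (J2: bond 3 brought flow, rest push out)
bond 4 stroke→J2  (1-jn J2 has f-setter on 3)
bond 0 stroke→J1  (GY1: gyrator matches bond 1)
bond 2 stroke→I1  (J1: last free bond brings flow in)

β0 stroke→J1
β1 stroke→J2
β2 stroke→I1
β3 stroke→Sf1
β4 stroke→J2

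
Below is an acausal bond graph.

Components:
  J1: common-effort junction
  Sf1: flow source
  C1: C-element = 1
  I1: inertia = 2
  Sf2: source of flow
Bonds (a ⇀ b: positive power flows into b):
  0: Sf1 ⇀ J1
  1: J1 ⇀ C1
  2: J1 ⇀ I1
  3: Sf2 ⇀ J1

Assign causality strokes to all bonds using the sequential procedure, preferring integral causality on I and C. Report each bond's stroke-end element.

#0 |Sf1
#1 |J1
#2 |I1
#3 |Sf2

bond 0 |Sf1  (Sf1 fixes flow; stroke at Sf1)
bond 3 |Sf2  (Sf2 (Sf) sets flow on bond)
bond 1 |J1  (C1 outputs effort q/C1)
bond 2 |I1  (J1 effort already set via bond 1)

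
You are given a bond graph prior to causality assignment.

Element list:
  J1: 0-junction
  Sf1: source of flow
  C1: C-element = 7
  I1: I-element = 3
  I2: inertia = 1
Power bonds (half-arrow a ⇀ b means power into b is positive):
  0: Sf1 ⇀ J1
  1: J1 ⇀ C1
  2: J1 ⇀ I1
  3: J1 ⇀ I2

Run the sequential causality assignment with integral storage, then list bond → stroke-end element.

#0 |Sf1  (Sf1 fixes flow; stroke at Sf1)
#1 |J1  (C1 outputs effort q/C1)
#2 |I1  (J1: bond 1 brought effort, rest push out)
#3 |I2  (J1: bond 1 brought effort, rest push out)

bond 0 stroke at Sf1
bond 1 stroke at J1
bond 2 stroke at I1
bond 3 stroke at I2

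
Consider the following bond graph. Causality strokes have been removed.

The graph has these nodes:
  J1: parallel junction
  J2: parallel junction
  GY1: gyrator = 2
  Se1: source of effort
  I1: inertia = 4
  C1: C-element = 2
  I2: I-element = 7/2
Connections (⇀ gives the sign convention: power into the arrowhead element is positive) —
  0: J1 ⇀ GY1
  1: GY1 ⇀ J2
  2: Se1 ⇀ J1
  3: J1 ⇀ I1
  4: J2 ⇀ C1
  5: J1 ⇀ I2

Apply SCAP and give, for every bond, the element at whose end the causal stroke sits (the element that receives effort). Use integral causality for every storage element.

b2 stroke→J1  (Se1: effort source, stroke at far end)
b0 stroke→GY1  (J1: bond 2 brought effort, rest push out)
b3 stroke→I1  (0-jn J1 has e-setter on 2)
b5 stroke→I2  (J1: bond 2 brought effort, rest push out)
b1 stroke→GY1  (GY GY1: same side as bond 0)
b4 stroke→J2  (only one effort-in slot at J2)

bond 0 stroke→GY1
bond 1 stroke→GY1
bond 2 stroke→J1
bond 3 stroke→I1
bond 4 stroke→J2
bond 5 stroke→I2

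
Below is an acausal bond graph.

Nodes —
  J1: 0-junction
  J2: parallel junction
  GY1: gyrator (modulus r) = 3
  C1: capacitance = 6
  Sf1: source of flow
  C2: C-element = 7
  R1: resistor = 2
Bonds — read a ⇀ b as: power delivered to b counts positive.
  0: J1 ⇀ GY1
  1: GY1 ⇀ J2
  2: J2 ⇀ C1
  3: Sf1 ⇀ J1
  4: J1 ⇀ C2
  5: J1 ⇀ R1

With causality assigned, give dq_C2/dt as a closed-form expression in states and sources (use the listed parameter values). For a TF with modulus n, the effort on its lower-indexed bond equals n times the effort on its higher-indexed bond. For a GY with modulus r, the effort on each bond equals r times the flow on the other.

dq_C2/dt = F_Sf1 - q_C1/18 - q_C2/14

b3 stroke→Sf1  (Sf1 (Sf) sets flow on bond)
b2 stroke→J2  (C1 outputs effort q/C1)
b1 stroke→GY1  (0-jn J2 has e-setter on 2)
b0 stroke→GY1  (GY1: gyrator matches bond 1)
b4 stroke→J1  (C2 outputs effort q/C2)
b5 stroke→R1  (0-jn J1 has e-setter on 4)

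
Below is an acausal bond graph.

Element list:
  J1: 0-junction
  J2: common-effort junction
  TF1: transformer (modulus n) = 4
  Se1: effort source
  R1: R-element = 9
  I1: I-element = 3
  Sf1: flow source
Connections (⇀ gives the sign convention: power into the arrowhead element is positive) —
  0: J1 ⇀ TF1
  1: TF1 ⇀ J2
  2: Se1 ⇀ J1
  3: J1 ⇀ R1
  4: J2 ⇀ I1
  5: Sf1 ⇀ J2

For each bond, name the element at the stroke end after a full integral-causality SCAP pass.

bond 0 |TF1
bond 1 |J2
bond 2 |J1
bond 3 |R1
bond 4 |I1
bond 5 |Sf1

#2 stroke at J1  (Se1 (Se) sets effort on bond)
#5 stroke at Sf1  (Sf1 (Sf) sets flow on bond)
#0 stroke at TF1  (common-e at J1 fixed by 2)
#3 stroke at R1  (J1: bond 2 brought effort, rest push out)
#1 stroke at J2  (TF1 one-in-one-out from 0)
#4 stroke at I1  (0-jn J2 has e-setter on 1)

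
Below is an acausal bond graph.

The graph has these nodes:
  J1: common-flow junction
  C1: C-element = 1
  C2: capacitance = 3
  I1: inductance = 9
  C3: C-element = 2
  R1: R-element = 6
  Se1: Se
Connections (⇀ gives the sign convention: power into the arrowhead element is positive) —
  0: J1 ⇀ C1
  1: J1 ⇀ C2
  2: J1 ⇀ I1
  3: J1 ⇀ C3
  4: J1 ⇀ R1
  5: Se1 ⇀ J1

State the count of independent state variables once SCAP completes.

b5 →J1  (Se1 fixes effort; stroke away)
b0 →J1  (prefer integral on C1)
b1 →J1  (C2 integral (e out))
b2 →I1  (prefer integral on I1)
b3 →J1  (J1 flow already set via bond 2)
b4 →J1  (J1: bond 2 brought flow, rest push out)

4  (C1, C2, C3, I1 all integral)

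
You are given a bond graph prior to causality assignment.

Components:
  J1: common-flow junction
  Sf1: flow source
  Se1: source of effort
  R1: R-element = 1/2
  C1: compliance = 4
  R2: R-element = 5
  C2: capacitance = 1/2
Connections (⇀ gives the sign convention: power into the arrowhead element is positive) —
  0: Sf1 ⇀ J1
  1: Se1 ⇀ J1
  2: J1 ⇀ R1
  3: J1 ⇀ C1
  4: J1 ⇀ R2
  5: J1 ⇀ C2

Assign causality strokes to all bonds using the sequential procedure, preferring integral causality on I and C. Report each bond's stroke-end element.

bond 0 stroke→Sf1
bond 1 stroke→J1
bond 2 stroke→J1
bond 3 stroke→J1
bond 4 stroke→J1
bond 5 stroke→J1

bond 0 →Sf1  (Sf1 (Sf) sets flow on bond)
bond 1 →J1  (Se1: effort source, stroke at far end)
bond 2 →J1  (common-f at J1 fixed by 0)
bond 3 →J1  (common-f at J1 fixed by 0)
bond 4 →J1  (J1: bond 0 brought flow, rest push out)
bond 5 →J1  (J1: bond 0 brought flow, rest push out)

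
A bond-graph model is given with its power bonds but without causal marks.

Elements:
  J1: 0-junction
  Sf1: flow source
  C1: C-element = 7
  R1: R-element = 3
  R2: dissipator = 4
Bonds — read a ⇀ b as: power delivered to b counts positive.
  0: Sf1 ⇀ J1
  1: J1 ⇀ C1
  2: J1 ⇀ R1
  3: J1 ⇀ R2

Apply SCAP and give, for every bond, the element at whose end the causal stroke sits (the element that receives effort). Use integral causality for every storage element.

#0 stroke→Sf1  (Sf1 (Sf) sets flow on bond)
#1 stroke→J1  (prefer integral on C1)
#2 stroke→R1  (0-jn J1 has e-setter on 1)
#3 stroke→R2  (0-jn J1 has e-setter on 1)

bond 0 →Sf1
bond 1 →J1
bond 2 →R1
bond 3 →R2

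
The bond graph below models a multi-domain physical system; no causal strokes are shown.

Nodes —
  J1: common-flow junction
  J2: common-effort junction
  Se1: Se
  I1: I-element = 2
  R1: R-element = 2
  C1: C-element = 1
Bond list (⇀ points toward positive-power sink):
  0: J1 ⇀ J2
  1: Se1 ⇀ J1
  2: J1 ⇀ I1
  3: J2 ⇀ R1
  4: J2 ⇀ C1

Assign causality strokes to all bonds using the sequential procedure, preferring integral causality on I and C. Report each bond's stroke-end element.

b0 →J1
b1 →J1
b2 →I1
b3 →R1
b4 →J2

β1 stroke→J1  (Se1: effort source, stroke at far end)
β2 stroke→I1  (I1: I, integral causality)
β0 stroke→J1  (1-jn J1 has f-setter on 2)
β4 stroke→J2  (C1 integral (e out))
β3 stroke→R1  (0-jn J2 has e-setter on 4)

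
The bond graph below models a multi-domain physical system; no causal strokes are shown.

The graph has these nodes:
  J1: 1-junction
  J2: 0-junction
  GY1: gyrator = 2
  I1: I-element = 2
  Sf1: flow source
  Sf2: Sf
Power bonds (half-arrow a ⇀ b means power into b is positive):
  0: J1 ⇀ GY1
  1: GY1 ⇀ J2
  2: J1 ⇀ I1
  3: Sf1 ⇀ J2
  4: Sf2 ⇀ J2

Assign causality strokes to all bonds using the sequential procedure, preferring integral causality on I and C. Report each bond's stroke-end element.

bond 0 →J1
bond 1 →J2
bond 2 →I1
bond 3 →Sf1
bond 4 →Sf2

bond 3 |Sf1  (Sf1 fixes flow; stroke at Sf1)
bond 4 |Sf2  (Sf2 fixes flow; stroke at Sf2)
bond 1 |J2  (J2 needs exactly one e-in)
bond 0 |J1  (GY1 both-in/both-out from 1)
bond 2 |I1  (J1: last free bond brings flow in)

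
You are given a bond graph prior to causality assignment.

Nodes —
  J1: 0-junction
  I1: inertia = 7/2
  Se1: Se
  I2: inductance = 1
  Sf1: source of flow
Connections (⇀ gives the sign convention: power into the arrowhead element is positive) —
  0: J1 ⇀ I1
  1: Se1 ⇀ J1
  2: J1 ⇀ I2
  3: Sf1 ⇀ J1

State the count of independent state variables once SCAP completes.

2  (I1, I2 all integral)

bond 1 |J1  (Se1 fixes effort; stroke away)
bond 3 |Sf1  (Sf1 (Sf) sets flow on bond)
bond 0 |I1  (J1 effort already set via bond 1)
bond 2 |I2  (0-jn J1 has e-setter on 1)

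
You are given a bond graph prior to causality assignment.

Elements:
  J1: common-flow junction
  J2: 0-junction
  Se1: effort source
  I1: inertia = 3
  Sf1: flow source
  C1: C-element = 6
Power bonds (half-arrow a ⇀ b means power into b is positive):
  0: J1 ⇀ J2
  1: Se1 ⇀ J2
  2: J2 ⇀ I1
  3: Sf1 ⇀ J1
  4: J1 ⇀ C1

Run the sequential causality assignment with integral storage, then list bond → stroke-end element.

β1 stroke at J2  (Se1: effort source, stroke at far end)
β3 stroke at Sf1  (Sf1 fixes flow; stroke at Sf1)
β0 stroke at J1  (J1 flow already set via bond 3)
β4 stroke at J1  (common-f at J1 fixed by 3)
β2 stroke at I1  (J2 effort already set via bond 1)

b0 stroke at J1
b1 stroke at J2
b2 stroke at I1
b3 stroke at Sf1
b4 stroke at J1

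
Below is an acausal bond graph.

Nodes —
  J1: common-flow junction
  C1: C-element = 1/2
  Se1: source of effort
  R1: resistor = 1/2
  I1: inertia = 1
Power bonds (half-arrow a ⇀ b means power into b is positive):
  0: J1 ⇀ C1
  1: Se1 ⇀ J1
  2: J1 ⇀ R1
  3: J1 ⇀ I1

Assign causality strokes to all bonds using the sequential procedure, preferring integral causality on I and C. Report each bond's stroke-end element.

b1 |J1  (source Se1 imposes e)
b0 |J1  (prefer integral on C1)
b3 |I1  (I1: I, integral causality)
b2 |J1  (J1: bond 3 brought flow, rest push out)

bond 0 stroke at J1
bond 1 stroke at J1
bond 2 stroke at J1
bond 3 stroke at I1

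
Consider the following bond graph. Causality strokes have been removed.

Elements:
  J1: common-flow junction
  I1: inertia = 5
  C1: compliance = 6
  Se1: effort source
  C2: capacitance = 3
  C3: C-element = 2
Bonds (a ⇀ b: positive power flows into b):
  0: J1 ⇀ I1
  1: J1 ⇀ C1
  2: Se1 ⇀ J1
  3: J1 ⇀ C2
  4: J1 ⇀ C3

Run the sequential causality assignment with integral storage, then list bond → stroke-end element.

#0 →I1
#1 →J1
#2 →J1
#3 →J1
#4 →J1

β2 stroke at J1  (Se1 (Se) sets effort on bond)
β0 stroke at I1  (I1 integral (f out))
β1 stroke at J1  (1-jn J1 has f-setter on 0)
β3 stroke at J1  (J1 flow already set via bond 0)
β4 stroke at J1  (J1 flow already set via bond 0)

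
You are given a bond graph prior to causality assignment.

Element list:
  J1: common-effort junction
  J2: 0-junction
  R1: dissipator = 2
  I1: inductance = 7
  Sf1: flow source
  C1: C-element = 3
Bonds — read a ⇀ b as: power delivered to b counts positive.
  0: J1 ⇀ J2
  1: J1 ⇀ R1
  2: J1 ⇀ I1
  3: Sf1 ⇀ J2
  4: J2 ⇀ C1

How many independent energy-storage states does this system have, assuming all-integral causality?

2  (C1, I1 all integral)

b3 →Sf1  (Sf1 (Sf) sets flow on bond)
b2 →I1  (I1 outputs flow p/I1)
b4 →J2  (C1 integral (e out))
b0 →J1  (J2: bond 4 brought effort, rest push out)
b1 →R1  (common-e at J1 fixed by 0)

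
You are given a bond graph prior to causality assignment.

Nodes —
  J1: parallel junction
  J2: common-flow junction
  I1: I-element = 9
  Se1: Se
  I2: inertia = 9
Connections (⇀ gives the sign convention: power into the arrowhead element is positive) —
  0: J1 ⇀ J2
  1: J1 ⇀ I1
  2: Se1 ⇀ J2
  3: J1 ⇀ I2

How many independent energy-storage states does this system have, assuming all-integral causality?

b2 →J2  (Se1 (Se) sets effort on bond)
b0 →J1  (J2 needs exactly one f-in)
b1 →I1  (0-jn J1 has e-setter on 0)
b3 →I2  (common-e at J1 fixed by 0)

2  (I1, I2 all integral)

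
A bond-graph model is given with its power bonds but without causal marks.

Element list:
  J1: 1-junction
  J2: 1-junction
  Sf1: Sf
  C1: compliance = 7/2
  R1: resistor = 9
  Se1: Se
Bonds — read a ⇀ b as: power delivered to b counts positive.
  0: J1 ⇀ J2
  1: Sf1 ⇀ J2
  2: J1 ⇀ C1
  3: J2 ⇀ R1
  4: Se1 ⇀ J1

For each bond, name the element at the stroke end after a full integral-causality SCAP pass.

#0 stroke at J2
#1 stroke at Sf1
#2 stroke at J1
#3 stroke at J2
#4 stroke at J1

bond 1 →Sf1  (Sf1 fixes flow; stroke at Sf1)
bond 4 →J1  (Se1 fixes effort; stroke away)
bond 0 →J2  (common-f at J2 fixed by 1)
bond 3 →J2  (J2 flow already set via bond 1)
bond 2 →J1  (J1 flow already set via bond 0)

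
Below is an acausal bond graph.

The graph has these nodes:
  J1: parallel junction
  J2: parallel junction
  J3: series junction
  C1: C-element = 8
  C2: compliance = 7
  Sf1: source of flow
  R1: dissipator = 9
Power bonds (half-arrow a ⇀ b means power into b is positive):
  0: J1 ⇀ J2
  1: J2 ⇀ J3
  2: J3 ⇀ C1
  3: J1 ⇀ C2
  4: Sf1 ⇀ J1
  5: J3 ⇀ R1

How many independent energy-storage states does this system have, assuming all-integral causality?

bond 4 stroke→Sf1  (Sf1: flow source, stroke at near end)
bond 2 stroke→J3  (C1: C, integral causality)
bond 3 stroke→J1  (C2 outputs effort q/C2)
bond 0 stroke→J2  (J1 effort already set via bond 3)
bond 1 stroke→J3  (0-jn J2 has e-setter on 0)
bond 5 stroke→R1  (J3 needs exactly one f-in)

2  (C1, C2 all integral)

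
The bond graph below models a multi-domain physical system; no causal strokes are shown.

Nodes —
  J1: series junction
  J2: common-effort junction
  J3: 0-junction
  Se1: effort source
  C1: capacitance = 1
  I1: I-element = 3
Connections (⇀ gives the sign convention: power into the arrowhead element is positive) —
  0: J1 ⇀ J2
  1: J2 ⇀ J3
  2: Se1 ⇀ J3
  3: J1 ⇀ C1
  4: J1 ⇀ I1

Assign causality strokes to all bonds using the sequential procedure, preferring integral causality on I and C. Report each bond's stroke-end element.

bond 0 stroke→J1
bond 1 stroke→J2
bond 2 stroke→J3
bond 3 stroke→J1
bond 4 stroke→I1

β2 stroke at J3  (Se1: effort source, stroke at far end)
β1 stroke at J2  (J3: bond 2 brought effort, rest push out)
β0 stroke at J1  (J2: bond 1 brought effort, rest push out)
β3 stroke at J1  (C1 integral (e out))
β4 stroke at I1  (closing 1-jn rule on J1)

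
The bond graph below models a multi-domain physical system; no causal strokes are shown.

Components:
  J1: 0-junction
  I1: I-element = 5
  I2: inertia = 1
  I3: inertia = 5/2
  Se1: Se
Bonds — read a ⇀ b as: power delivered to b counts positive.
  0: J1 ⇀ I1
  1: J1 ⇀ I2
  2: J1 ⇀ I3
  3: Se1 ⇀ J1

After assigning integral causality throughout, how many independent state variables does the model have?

#3 stroke→J1  (Se1 fixes effort; stroke away)
#0 stroke→I1  (J1: bond 3 brought effort, rest push out)
#1 stroke→I2  (common-e at J1 fixed by 3)
#2 stroke→I3  (common-e at J1 fixed by 3)

3  (I1, I2, I3 all integral)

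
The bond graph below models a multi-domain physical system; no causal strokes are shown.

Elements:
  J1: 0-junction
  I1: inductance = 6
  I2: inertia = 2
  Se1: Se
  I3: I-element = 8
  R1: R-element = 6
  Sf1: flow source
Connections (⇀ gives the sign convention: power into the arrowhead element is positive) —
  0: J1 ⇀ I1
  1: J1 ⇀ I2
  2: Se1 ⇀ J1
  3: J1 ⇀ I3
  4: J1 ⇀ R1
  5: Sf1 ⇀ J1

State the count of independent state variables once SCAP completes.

3  (I1, I2, I3 all integral)

bond 2 |J1  (source Se1 imposes e)
bond 5 |Sf1  (Sf1: flow source, stroke at near end)
bond 0 |I1  (J1 effort already set via bond 2)
bond 1 |I2  (0-jn J1 has e-setter on 2)
bond 3 |I3  (J1: bond 2 brought effort, rest push out)
bond 4 |R1  (0-jn J1 has e-setter on 2)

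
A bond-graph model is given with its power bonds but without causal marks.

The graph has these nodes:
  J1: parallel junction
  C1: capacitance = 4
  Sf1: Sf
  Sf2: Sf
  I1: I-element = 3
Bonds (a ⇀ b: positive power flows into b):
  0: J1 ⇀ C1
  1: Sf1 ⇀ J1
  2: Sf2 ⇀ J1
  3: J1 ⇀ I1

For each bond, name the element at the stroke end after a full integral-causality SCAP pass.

b1 |Sf1  (Sf1 fixes flow; stroke at Sf1)
b2 |Sf2  (source Sf2 imposes f)
b0 |J1  (C1: C, integral causality)
b3 |I1  (common-e at J1 fixed by 0)

b0 stroke→J1
b1 stroke→Sf1
b2 stroke→Sf2
b3 stroke→I1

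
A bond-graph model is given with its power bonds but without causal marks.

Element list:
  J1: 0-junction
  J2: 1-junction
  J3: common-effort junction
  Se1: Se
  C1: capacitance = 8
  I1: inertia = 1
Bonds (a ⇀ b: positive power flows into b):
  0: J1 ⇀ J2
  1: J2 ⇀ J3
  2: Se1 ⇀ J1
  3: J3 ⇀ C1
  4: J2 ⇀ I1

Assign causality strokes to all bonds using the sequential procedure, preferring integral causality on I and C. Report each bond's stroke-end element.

bond 2 |J1  (Se1 fixes effort; stroke away)
bond 0 |J2  (J1: bond 2 brought effort, rest push out)
bond 3 |J3  (C1: C, integral causality)
bond 1 |J2  (J3: bond 3 brought effort, rest push out)
bond 4 |I1  (only one flow-in slot at J2)

bond 0 →J2
bond 1 →J2
bond 2 →J1
bond 3 →J3
bond 4 →I1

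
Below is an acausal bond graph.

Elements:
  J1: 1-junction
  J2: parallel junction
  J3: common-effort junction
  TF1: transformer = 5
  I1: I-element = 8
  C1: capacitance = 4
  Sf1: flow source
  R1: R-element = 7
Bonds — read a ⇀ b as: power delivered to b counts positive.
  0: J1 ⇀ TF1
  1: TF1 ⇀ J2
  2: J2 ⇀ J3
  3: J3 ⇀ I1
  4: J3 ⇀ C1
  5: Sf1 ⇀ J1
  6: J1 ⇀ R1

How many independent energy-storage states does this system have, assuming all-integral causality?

β5 stroke at Sf1  (Sf1 fixes flow; stroke at Sf1)
β0 stroke at J1  (J1: bond 5 brought flow, rest push out)
β6 stroke at J1  (common-f at J1 fixed by 5)
β1 stroke at TF1  (TF TF1: opposite of bond 0)
β2 stroke at J2  (only one effort-in slot at J2)
β3 stroke at I1  (I1 outputs flow p/I1)
β4 stroke at J3  (J3: last free bond brings effort in)

2  (C1, I1 all integral)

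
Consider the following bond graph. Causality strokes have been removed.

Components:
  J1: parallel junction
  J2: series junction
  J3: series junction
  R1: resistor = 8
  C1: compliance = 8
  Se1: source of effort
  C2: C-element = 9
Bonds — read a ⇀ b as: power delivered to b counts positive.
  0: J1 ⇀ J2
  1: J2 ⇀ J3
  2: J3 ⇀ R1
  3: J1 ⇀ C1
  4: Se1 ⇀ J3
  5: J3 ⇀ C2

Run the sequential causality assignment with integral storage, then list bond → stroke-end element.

β0 stroke at J2
β1 stroke at J3
β2 stroke at R1
β3 stroke at J1
β4 stroke at J3
β5 stroke at J3

b4 →J3  (Se1 (Se) sets effort on bond)
b3 →J1  (C1 outputs effort q/C1)
b0 →J2  (common-e at J1 fixed by 3)
b1 →J3  (J2: last free bond brings flow in)
b5 →J3  (C2: C, integral causality)
b2 →R1  (J3: last free bond brings flow in)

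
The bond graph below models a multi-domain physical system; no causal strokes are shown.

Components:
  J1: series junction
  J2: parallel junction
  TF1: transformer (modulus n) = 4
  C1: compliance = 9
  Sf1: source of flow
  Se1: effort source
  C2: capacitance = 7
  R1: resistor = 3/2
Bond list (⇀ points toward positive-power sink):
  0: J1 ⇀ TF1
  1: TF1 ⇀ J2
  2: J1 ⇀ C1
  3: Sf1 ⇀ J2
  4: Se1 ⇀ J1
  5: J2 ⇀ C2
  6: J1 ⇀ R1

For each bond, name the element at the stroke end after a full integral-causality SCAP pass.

β0 →J1
β1 →TF1
β2 →J1
β3 →Sf1
β4 →J1
β5 →J2
β6 →R1

b3 |Sf1  (Sf1: flow source, stroke at near end)
b4 |J1  (Se1 fixes effort; stroke away)
b2 |J1  (C1 integral (e out))
b5 |J2  (prefer integral on C2)
b1 |TF1  (common-e at J2 fixed by 5)
b0 |J1  (TF1 one-in-one-out from 1)
b6 |R1  (only one flow-in slot at J1)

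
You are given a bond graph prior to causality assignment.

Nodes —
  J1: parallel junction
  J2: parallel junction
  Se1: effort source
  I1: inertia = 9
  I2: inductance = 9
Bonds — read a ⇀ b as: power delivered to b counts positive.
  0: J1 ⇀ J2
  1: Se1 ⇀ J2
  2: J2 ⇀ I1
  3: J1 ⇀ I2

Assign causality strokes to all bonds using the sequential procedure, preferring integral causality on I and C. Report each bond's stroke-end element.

bond 0 |J1
bond 1 |J2
bond 2 |I1
bond 3 |I2

b1 →J2  (Se1 fixes effort; stroke away)
b0 →J1  (J2: bond 1 brought effort, rest push out)
b2 →I1  (0-jn J2 has e-setter on 1)
b3 →I2  (J1 effort already set via bond 0)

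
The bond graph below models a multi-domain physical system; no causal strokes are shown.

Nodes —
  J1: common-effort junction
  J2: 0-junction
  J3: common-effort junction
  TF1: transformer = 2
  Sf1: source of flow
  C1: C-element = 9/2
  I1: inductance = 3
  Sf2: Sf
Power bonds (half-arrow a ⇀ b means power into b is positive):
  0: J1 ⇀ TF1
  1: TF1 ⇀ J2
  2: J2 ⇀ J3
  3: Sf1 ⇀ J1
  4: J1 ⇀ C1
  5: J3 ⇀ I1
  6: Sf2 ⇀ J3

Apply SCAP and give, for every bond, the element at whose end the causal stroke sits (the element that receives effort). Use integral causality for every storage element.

bond 3 →Sf1  (Sf1: flow source, stroke at near end)
bond 6 →Sf2  (Sf2 (Sf) sets flow on bond)
bond 4 →J1  (C1: C, integral causality)
bond 0 →TF1  (common-e at J1 fixed by 4)
bond 1 →J2  (through TF1, causality passes straight; one stroke at TF1)
bond 2 →J3  (J2: bond 1 brought effort, rest push out)
bond 5 →I1  (J3 effort already set via bond 2)

β0 stroke→TF1
β1 stroke→J2
β2 stroke→J3
β3 stroke→Sf1
β4 stroke→J1
β5 stroke→I1
β6 stroke→Sf2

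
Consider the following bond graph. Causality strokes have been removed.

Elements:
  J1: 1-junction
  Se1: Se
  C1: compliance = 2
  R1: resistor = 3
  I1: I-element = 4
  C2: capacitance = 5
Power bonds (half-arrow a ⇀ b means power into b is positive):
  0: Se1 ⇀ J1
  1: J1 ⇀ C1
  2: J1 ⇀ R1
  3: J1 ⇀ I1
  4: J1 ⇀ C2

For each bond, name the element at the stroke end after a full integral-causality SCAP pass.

bond 0 stroke at J1  (source Se1 imposes e)
bond 1 stroke at J1  (C1: C, integral causality)
bond 3 stroke at I1  (I1 integral (f out))
bond 2 stroke at J1  (1-jn J1 has f-setter on 3)
bond 4 stroke at J1  (J1 flow already set via bond 3)

β0 |J1
β1 |J1
β2 |J1
β3 |I1
β4 |J1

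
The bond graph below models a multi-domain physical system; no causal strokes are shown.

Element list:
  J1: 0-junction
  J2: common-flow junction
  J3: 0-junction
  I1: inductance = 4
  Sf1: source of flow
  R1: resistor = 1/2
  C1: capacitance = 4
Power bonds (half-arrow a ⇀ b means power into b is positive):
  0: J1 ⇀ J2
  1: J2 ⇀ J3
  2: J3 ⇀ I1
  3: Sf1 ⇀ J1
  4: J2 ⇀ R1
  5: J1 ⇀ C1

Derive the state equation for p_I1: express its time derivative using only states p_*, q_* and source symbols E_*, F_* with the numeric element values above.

dp_I1/dt = -p_I1/8 + q_C1/4

β3 |Sf1  (source Sf1 imposes f)
β2 |I1  (I1: I, integral causality)
β1 |J3  (J3 needs exactly one e-in)
β0 |J2  (J2 flow already set via bond 1)
β4 |J2  (1-jn J2 has f-setter on 1)
β5 |J1  (closing 0-jn rule on J1)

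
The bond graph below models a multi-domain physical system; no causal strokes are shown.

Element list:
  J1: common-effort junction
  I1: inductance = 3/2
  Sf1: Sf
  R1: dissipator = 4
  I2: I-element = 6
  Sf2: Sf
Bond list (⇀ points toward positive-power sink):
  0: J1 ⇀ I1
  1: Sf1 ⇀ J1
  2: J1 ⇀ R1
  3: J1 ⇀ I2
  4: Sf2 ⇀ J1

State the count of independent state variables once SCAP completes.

2  (I1, I2 all integral)

bond 1 stroke at Sf1  (source Sf1 imposes f)
bond 4 stroke at Sf2  (source Sf2 imposes f)
bond 0 stroke at I1  (I1: I, integral causality)
bond 3 stroke at I2  (I2 outputs flow p/I2)
bond 2 stroke at J1  (only one effort-in slot at J1)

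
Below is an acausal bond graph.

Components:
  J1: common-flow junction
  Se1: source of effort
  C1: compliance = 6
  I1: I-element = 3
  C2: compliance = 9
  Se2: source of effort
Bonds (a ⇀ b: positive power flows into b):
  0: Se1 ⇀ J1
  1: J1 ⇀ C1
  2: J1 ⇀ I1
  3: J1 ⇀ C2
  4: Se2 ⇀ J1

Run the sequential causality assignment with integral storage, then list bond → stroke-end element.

β0 →J1
β1 →J1
β2 →I1
β3 →J1
β4 →J1

bond 0 stroke at J1  (Se1 fixes effort; stroke away)
bond 4 stroke at J1  (Se2 fixes effort; stroke away)
bond 1 stroke at J1  (C1 outputs effort q/C1)
bond 2 stroke at I1  (I1: I, integral causality)
bond 3 stroke at J1  (1-jn J1 has f-setter on 2)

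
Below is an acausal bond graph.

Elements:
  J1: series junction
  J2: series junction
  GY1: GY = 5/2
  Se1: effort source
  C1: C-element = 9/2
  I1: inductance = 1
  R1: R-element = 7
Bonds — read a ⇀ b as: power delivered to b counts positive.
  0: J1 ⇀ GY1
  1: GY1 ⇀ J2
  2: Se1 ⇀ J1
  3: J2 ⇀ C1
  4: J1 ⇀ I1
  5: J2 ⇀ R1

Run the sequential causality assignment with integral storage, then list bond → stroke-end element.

bond 2 stroke→J1  (Se1 fixes effort; stroke away)
bond 3 stroke→J2  (C1: C, integral causality)
bond 4 stroke→I1  (I1 integral (f out))
bond 0 stroke→J1  (J1 flow already set via bond 4)
bond 1 stroke→J2  (GY GY1: same side as bond 0)
bond 5 stroke→R1  (closing 1-jn rule on J2)

bond 0 stroke→J1
bond 1 stroke→J2
bond 2 stroke→J1
bond 3 stroke→J2
bond 4 stroke→I1
bond 5 stroke→R1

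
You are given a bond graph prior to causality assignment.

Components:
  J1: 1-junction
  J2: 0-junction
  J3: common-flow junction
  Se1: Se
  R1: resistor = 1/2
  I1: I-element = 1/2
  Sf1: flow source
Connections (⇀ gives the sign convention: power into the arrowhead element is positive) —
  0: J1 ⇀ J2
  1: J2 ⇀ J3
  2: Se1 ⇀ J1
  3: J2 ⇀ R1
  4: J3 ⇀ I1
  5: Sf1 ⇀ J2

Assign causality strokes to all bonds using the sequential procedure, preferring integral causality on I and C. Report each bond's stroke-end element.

b0 stroke→J2
b1 stroke→J3
b2 stroke→J1
b3 stroke→R1
b4 stroke→I1
b5 stroke→Sf1

bond 2 stroke at J1  (Se1 (Se) sets effort on bond)
bond 5 stroke at Sf1  (source Sf1 imposes f)
bond 0 stroke at J2  (J1 needs exactly one f-in)
bond 1 stroke at J3  (common-e at J2 fixed by 0)
bond 3 stroke at R1  (J2: bond 0 brought effort, rest push out)
bond 4 stroke at I1  (only one flow-in slot at J3)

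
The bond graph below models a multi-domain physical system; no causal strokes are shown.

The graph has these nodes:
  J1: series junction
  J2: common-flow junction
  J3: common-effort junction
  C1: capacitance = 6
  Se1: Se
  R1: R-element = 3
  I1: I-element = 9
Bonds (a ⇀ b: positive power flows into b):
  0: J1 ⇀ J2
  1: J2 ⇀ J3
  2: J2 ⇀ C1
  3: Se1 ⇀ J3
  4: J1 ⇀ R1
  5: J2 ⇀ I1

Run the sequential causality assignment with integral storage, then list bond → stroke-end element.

#3 →J3  (Se1 (Se) sets effort on bond)
#1 →J2  (J3 effort already set via bond 3)
#2 →J2  (C1 outputs effort q/C1)
#5 →I1  (prefer integral on I1)
#0 →J2  (1-jn J2 has f-setter on 5)
#4 →J1  (J1: bond 0 brought flow, rest push out)

β0 |J2
β1 |J2
β2 |J2
β3 |J3
β4 |J1
β5 |I1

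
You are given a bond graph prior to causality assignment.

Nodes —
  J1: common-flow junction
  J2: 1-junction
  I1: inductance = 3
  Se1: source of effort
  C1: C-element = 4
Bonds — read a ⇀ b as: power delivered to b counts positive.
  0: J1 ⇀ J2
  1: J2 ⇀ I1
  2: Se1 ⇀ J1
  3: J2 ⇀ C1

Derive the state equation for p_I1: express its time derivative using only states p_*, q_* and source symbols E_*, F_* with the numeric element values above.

b2 stroke→J1  (Se1 fixes effort; stroke away)
b0 stroke→J2  (only one flow-in slot at J1)
b1 stroke→I1  (I1: I, integral causality)
b3 stroke→J2  (1-jn J2 has f-setter on 1)

dp_I1/dt = E_Se1 - q_C1/4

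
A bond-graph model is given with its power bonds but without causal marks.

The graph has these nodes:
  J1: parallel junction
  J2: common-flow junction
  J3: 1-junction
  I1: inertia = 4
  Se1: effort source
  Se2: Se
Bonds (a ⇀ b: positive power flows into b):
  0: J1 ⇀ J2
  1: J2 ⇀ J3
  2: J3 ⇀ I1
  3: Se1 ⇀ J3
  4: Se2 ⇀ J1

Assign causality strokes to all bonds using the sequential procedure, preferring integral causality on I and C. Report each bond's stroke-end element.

#0 stroke at J2
#1 stroke at J3
#2 stroke at I1
#3 stroke at J3
#4 stroke at J1

bond 3 stroke→J3  (source Se1 imposes e)
bond 4 stroke→J1  (Se2 (Se) sets effort on bond)
bond 0 stroke→J2  (J1: bond 4 brought effort, rest push out)
bond 1 stroke→J3  (closing 1-jn rule on J2)
bond 2 stroke→I1  (only one flow-in slot at J3)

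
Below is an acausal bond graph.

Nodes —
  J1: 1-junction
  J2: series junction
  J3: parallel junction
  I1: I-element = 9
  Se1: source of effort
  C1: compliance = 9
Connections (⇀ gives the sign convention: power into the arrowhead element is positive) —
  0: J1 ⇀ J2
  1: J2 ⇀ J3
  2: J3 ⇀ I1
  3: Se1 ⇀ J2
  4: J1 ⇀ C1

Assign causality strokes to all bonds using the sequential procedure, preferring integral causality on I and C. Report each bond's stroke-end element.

β3 stroke→J2  (Se1 (Se) sets effort on bond)
β2 stroke→I1  (prefer integral on I1)
β1 stroke→J3  (J3: last free bond brings effort in)
β0 stroke→J2  (1-jn J2 has f-setter on 1)
β4 stroke→J1  (1-jn J1 has f-setter on 0)

β0 |J2
β1 |J3
β2 |I1
β3 |J2
β4 |J1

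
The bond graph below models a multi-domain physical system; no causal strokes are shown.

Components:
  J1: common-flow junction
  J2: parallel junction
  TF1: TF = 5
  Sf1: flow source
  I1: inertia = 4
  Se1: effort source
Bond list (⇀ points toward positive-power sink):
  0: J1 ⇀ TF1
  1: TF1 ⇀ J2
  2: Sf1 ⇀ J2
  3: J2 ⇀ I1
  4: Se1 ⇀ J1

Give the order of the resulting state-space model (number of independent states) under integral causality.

b2 stroke→Sf1  (Sf1 fixes flow; stroke at Sf1)
b4 stroke→J1  (Se1: effort source, stroke at far end)
b0 stroke→TF1  (J1 needs exactly one f-in)
b1 stroke→J2  (TF1 one-in-one-out from 0)
b3 stroke→I1  (J2 effort already set via bond 1)

1  (I1 all integral)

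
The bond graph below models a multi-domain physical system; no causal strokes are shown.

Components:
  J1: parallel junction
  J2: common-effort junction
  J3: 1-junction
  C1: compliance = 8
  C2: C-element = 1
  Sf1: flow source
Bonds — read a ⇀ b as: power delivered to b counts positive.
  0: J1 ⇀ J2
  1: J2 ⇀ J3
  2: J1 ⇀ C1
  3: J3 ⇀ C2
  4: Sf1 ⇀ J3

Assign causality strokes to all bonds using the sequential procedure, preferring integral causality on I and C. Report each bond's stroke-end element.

bond 4 stroke→Sf1  (Sf1 (Sf) sets flow on bond)
bond 1 stroke→J3  (common-f at J3 fixed by 4)
bond 3 stroke→J3  (common-f at J3 fixed by 4)
bond 0 stroke→J2  (only one effort-in slot at J2)
bond 2 stroke→J1  (J1 needs exactly one e-in)

b0 →J2
b1 →J3
b2 →J1
b3 →J3
b4 →Sf1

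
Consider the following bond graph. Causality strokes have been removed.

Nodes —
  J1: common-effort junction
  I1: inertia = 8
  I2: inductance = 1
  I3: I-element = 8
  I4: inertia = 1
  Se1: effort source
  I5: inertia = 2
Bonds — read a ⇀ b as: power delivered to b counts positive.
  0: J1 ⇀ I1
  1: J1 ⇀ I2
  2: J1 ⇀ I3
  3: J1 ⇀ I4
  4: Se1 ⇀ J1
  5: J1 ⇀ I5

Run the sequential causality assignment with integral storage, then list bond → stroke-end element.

b4 →J1  (Se1: effort source, stroke at far end)
b0 →I1  (common-e at J1 fixed by 4)
b1 →I2  (common-e at J1 fixed by 4)
b2 →I3  (common-e at J1 fixed by 4)
b3 →I4  (J1: bond 4 brought effort, rest push out)
b5 →I5  (J1: bond 4 brought effort, rest push out)

bond 0 stroke at I1
bond 1 stroke at I2
bond 2 stroke at I3
bond 3 stroke at I4
bond 4 stroke at J1
bond 5 stroke at I5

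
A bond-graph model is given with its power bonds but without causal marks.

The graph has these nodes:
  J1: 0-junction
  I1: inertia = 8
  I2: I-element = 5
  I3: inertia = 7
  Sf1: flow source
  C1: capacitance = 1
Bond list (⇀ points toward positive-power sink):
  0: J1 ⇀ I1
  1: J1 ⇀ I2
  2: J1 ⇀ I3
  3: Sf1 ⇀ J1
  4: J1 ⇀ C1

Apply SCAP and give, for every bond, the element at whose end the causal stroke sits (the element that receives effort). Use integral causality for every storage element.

bond 0 |I1
bond 1 |I2
bond 2 |I3
bond 3 |Sf1
bond 4 |J1

#3 stroke→Sf1  (Sf1 (Sf) sets flow on bond)
#0 stroke→I1  (prefer integral on I1)
#1 stroke→I2  (I2: I, integral causality)
#2 stroke→I3  (I3: I, integral causality)
#4 stroke→J1  (only one effort-in slot at J1)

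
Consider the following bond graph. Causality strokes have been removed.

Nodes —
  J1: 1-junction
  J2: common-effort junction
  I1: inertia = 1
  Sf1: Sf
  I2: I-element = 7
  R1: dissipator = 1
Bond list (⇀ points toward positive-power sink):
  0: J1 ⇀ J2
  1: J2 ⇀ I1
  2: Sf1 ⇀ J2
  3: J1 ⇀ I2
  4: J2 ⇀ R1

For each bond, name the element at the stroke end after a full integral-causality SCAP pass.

b2 stroke at Sf1  (Sf1 fixes flow; stroke at Sf1)
b1 stroke at I1  (I1 integral (f out))
b3 stroke at I2  (prefer integral on I2)
b0 stroke at J1  (J1: bond 3 brought flow, rest push out)
b4 stroke at J2  (J2 needs exactly one e-in)

β0 stroke at J1
β1 stroke at I1
β2 stroke at Sf1
β3 stroke at I2
β4 stroke at J2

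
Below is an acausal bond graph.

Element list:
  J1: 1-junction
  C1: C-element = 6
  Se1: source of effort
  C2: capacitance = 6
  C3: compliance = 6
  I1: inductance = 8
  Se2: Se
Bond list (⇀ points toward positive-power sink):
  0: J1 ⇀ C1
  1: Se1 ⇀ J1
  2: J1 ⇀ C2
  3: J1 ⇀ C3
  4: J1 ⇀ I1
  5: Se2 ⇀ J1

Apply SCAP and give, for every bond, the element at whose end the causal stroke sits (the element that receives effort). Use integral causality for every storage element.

b1 stroke at J1  (source Se1 imposes e)
b5 stroke at J1  (Se2: effort source, stroke at far end)
b0 stroke at J1  (prefer integral on C1)
b2 stroke at J1  (C2 integral (e out))
b3 stroke at J1  (C3 integral (e out))
b4 stroke at I1  (only one flow-in slot at J1)

β0 stroke at J1
β1 stroke at J1
β2 stroke at J1
β3 stroke at J1
β4 stroke at I1
β5 stroke at J1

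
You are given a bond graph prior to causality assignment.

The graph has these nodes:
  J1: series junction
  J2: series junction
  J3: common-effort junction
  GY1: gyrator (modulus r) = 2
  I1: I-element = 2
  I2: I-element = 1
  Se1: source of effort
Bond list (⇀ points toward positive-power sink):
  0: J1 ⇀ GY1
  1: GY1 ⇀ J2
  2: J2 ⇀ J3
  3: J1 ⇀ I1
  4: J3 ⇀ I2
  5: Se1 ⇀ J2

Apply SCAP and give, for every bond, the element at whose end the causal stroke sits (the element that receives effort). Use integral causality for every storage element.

b0 stroke→J1
b1 stroke→J2
b2 stroke→J3
b3 stroke→I1
b4 stroke→I2
b5 stroke→J2

b5 stroke at J2  (Se1 fixes effort; stroke away)
b3 stroke at I1  (prefer integral on I1)
b0 stroke at J1  (J1 flow already set via bond 3)
b1 stroke at J2  (GY1: gyrator matches bond 0)
b2 stroke at J3  (J2: last free bond brings flow in)
b4 stroke at I2  (J3: bond 2 brought effort, rest push out)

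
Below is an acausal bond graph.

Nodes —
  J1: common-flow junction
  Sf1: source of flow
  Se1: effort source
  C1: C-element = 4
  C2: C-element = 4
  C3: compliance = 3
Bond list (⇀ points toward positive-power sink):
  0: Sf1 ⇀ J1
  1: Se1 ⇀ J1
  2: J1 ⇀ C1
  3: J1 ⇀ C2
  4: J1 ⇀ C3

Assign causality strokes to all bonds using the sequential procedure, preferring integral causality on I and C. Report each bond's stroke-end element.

#0 stroke at Sf1  (source Sf1 imposes f)
#1 stroke at J1  (Se1 (Se) sets effort on bond)
#2 stroke at J1  (common-f at J1 fixed by 0)
#3 stroke at J1  (1-jn J1 has f-setter on 0)
#4 stroke at J1  (1-jn J1 has f-setter on 0)

#0 →Sf1
#1 →J1
#2 →J1
#3 →J1
#4 →J1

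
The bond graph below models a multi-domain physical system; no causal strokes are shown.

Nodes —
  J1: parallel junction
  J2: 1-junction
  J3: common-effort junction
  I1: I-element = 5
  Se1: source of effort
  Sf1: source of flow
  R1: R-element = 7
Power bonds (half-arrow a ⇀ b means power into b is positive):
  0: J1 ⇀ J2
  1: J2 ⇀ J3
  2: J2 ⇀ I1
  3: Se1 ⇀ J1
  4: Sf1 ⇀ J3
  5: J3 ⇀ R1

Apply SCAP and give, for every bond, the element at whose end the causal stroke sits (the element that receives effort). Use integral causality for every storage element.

β3 stroke→J1  (Se1 (Se) sets effort on bond)
β4 stroke→Sf1  (Sf1: flow source, stroke at near end)
β0 stroke→J2  (J1 effort already set via bond 3)
β2 stroke→I1  (I1 integral (f out))
β1 stroke→J2  (1-jn J2 has f-setter on 2)
β5 stroke→J3  (J3: last free bond brings effort in)

β0 |J2
β1 |J2
β2 |I1
β3 |J1
β4 |Sf1
β5 |J3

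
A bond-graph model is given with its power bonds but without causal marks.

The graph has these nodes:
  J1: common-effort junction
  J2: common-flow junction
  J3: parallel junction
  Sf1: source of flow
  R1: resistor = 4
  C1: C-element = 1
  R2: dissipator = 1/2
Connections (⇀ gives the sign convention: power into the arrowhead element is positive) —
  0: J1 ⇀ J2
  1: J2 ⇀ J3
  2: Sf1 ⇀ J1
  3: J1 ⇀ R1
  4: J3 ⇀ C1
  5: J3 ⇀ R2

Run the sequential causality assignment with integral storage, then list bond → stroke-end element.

b2 →Sf1  (Sf1 (Sf) sets flow on bond)
b4 →J3  (C1 integral (e out))
b1 →J2  (common-e at J3 fixed by 4)
b5 →R2  (0-jn J3 has e-setter on 4)
b0 →J1  (only one flow-in slot at J2)
b3 →R1  (common-e at J1 fixed by 0)

b0 →J1
b1 →J2
b2 →Sf1
b3 →R1
b4 →J3
b5 →R2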